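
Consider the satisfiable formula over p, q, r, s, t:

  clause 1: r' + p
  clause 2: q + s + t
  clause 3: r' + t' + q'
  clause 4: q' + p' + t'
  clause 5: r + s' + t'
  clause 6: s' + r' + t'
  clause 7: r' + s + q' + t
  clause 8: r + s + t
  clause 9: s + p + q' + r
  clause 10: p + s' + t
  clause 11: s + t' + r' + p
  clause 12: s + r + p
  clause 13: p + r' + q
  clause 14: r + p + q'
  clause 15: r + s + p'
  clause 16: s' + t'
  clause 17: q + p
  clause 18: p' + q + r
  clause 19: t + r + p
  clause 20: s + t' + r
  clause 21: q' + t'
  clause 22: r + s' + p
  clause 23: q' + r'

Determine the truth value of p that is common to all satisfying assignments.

True

Suppose p = 0.
(r') alone gives r = 0.
(s) alone gives s = 1.
That conflicts with the unit clause (s').
So every satisfying assignment has p = True.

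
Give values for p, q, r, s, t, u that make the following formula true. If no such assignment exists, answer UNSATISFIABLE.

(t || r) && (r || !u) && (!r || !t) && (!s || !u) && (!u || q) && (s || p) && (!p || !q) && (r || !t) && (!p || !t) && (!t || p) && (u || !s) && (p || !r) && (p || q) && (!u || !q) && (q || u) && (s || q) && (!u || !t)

UNSATISFIABLE

Try t = true.
From the singleton clause (!r), r = false.
Now (r) is unsatisfied and unit — conflict.
Undo t and try t = false.
From the singleton clause (r), r = true.
From the singleton clause (p), p = true.
From the singleton clause (!q), q = false.
From the singleton clause (!u), u = false.
Now (u) is unsatisfied and unit — conflict.
Either choice for t ends in contradiction.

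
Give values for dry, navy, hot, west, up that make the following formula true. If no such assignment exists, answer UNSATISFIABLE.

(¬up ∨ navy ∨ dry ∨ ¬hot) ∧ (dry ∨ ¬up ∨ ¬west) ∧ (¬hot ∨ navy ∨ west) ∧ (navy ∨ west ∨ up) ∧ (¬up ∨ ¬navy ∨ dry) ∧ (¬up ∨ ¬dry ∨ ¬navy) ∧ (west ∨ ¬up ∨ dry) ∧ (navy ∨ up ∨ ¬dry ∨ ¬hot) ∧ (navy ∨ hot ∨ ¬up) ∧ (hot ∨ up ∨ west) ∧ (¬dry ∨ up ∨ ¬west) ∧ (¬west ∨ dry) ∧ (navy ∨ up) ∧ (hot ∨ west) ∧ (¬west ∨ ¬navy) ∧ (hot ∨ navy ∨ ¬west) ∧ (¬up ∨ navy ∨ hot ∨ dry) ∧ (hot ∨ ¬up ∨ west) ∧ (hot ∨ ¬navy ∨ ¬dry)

dry=True; navy=True; hot=True; west=False; up=False

Case west = False:
The clause (hot) is unit, so hot = True.
The clause (navy) is unit, so navy = True.
Case up = False:
No clause remains; dry is free.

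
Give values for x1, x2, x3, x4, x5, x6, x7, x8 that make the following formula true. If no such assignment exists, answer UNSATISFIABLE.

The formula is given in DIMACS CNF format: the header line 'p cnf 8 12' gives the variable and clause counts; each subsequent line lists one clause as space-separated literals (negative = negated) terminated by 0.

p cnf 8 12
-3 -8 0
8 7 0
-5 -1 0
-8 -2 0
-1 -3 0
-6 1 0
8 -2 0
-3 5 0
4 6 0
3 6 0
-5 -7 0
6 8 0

x1=True; x2=False; x3=False; x4=True; x5=False; x6=True; x7=False; x8=True

Case x3 = False:
(x6) alone gives x6 = True.
(x1) alone gives x1 = True.
(¬x5) alone gives x5 = False.
Case x8 = True:
(¬x2) alone gives x2 = False.
No clause remains; x4, x7 are free.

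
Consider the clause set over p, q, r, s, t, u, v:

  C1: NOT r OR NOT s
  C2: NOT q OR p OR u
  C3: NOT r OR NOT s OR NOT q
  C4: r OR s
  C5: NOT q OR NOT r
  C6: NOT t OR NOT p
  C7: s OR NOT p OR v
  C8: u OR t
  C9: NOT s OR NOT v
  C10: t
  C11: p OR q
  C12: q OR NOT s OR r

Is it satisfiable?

Yes, satisfiable

(t) alone gives t = true.
(NOT p) alone gives p = false.
(q) alone gives q = true.
(u) alone gives u = true.
(NOT r) alone gives r = false.
(s) alone gives s = true.
(NOT v) alone gives v = false.
Every clause now holds.
A satisfying assignment: p=false; q=true; r=false; s=true; t=true; u=true; v=false.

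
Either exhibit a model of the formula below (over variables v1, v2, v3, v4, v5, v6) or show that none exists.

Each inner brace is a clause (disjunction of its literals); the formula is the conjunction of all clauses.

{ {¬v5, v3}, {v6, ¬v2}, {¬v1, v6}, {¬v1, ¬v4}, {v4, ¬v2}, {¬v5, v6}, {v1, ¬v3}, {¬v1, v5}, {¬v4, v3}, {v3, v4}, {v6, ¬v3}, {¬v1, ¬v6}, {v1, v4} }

UNSATISFIABLE

Case v5 = False:
(¬v1) alone gives v1 = False.
(¬v3) alone gives v3 = False.
(¬v4) alone gives v4 = False.
Now (v4) is unsatisfied and unit — conflict.
Backtrack on v5: now try v5 = True.
(v3) alone gives v3 = True.
(v6) alone gives v6 = True.
(v1) alone gives v1 = True.
Now (¬v1) is unsatisfied and unit — conflict.
Neither v5 = True nor v5 = False works.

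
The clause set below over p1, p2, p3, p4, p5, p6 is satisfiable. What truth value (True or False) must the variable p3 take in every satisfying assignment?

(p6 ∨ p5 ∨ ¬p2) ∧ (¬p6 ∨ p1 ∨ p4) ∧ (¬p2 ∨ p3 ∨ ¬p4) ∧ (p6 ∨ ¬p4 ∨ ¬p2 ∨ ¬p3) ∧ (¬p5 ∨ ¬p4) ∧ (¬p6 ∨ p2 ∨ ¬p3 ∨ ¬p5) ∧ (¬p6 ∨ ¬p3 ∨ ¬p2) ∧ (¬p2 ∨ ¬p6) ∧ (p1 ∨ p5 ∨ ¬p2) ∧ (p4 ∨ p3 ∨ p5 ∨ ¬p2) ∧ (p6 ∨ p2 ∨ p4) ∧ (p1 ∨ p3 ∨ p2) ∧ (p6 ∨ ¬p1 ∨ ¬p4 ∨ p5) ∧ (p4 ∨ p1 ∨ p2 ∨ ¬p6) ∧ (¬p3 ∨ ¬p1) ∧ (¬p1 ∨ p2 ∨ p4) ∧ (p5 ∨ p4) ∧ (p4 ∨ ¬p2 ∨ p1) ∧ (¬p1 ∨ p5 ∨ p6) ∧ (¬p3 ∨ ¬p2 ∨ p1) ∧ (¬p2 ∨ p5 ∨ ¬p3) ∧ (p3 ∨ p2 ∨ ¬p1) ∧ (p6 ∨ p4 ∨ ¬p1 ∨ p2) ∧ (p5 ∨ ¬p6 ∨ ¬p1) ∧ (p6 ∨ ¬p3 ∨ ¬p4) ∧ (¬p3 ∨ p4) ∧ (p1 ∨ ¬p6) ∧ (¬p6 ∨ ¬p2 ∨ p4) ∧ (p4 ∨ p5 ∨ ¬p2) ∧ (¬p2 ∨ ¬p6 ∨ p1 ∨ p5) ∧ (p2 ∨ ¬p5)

False

Suppose p3 = True.
(¬p1) alone gives p1 = False.
(¬p2) alone gives p2 = False.
(p4) alone gives p4 = True.
(¬p5) alone gives p5 = False.
(p6) alone gives p6 = True.
Now (¬p6) is unsatisfied and unit — conflict.
So every satisfying assignment has p3 = False.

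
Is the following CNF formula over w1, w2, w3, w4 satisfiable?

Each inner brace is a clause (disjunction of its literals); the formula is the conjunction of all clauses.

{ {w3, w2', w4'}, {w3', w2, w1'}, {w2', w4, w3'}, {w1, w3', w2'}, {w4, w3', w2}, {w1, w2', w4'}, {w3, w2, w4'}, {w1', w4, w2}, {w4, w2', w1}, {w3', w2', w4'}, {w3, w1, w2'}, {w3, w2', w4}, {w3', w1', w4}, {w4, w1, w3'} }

Yes

Suppose w3 = 1.
Suppose w2 = 0.
From the singleton clause (w1'), w1 = 0.
From the singleton clause (w4), w4 = 1.
All clauses are satisfied.
A satisfying assignment: w1 ↦ 0,  w2 ↦ 0,  w3 ↦ 1,  w4 ↦ 1.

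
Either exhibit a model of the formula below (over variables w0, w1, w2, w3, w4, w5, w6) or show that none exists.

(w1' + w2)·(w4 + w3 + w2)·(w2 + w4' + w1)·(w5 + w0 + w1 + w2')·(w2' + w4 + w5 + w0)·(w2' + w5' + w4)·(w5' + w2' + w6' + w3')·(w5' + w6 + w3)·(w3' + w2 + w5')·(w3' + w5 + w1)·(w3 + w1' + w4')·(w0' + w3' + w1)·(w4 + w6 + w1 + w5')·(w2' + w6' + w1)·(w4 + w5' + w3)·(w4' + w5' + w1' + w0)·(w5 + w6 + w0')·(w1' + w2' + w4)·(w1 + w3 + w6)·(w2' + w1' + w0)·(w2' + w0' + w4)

w0=0,  w1=0,  w2=1,  w3=1,  w4=1,  w5=1,  w6=0

Suppose w1 = 0.
Suppose w2 = 1.
Unit clause (w6') forces w6 = 0.
Unit clause (w3) forces w3 = 1.
Unit clause (w5) forces w5 = 1.
Unit clause (w4) forces w4 = 1.
Unit clause (w0') forces w0 = 0.
This assignment satisfies each clause.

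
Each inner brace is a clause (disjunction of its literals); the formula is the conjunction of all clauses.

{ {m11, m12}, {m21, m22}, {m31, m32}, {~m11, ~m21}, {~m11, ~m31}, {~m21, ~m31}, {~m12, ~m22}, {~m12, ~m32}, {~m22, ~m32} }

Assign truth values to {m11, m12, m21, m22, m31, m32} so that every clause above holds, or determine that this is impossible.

UNSATISFIABLE

Suppose m11 = 1.
From the singleton clause (~m21), m21 = 0.
From the singleton clause (m22), m22 = 1.
From the singleton clause (~m31), m31 = 0.
From the singleton clause (m32), m32 = 1.
But (~m32) is also a unit clause — contradiction.
So m11 must be the other value — set m11 = 0.
From the singleton clause (m12), m12 = 1.
From the singleton clause (~m22), m22 = 0.
From the singleton clause (m21), m21 = 1.
From the singleton clause (~m31), m31 = 0.
From the singleton clause (m32), m32 = 1.
But (~m32) is also a unit clause — contradiction.
Neither m11 = 1 nor m11 = 0 works.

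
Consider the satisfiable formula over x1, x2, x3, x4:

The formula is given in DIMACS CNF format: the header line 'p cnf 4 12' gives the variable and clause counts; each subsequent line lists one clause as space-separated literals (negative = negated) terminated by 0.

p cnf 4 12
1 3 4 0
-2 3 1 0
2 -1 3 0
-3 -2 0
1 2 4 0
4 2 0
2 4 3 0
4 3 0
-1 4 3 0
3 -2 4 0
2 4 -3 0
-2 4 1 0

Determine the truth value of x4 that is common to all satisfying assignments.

True

Suppose x4 = False.
From the singleton clause (x2), x2 = True.
From the singleton clause (¬x3), x3 = False.
But (x3) is also a unit clause — contradiction.
So every satisfying assignment has x4 = True.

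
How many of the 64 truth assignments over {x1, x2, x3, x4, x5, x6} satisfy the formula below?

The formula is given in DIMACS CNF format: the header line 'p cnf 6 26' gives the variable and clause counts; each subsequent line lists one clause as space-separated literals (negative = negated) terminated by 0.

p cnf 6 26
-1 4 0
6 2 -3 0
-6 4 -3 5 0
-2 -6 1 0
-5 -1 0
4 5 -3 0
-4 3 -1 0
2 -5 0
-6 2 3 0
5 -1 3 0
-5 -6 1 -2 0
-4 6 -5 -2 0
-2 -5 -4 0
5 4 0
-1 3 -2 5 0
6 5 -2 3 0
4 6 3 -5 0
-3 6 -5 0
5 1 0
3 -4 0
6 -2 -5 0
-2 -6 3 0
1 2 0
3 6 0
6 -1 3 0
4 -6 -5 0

3

There are 2^6 = 64 truth assignments over (x1, x2, x3, x4, x5, x6).
Split on x3. With x3 = True, the clauses containing x3 are satisfied and ¬x3 drops from the rest; 3 of the 2^5 = 32 assignments to the other variables satisfy what remains.
With x3 = False, by the same count on the reduced clause set, 0 assignments work.
(One model: x1=T, x2=F, x3=T, x4=T, x5=F, x6=T.)
Total: 3 + 0 = 3.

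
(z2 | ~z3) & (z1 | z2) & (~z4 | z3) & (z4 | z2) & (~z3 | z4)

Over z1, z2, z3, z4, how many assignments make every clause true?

There are 2^4 = 16 truth assignments over (z1, z2, z3, z4).
Split on z4. With z4 = 1, the clauses containing z4 are satisfied and ~z4 drops from the rest; 2 of the 2^3 = 8 assignments to the other variables satisfy what remains.
With z4 = 0, by the same count on the reduced clause set, 2 assignments work.
(One model: z1=F, z2=T, z3=F, z4=F.)
Total: 2 + 2 = 4.

4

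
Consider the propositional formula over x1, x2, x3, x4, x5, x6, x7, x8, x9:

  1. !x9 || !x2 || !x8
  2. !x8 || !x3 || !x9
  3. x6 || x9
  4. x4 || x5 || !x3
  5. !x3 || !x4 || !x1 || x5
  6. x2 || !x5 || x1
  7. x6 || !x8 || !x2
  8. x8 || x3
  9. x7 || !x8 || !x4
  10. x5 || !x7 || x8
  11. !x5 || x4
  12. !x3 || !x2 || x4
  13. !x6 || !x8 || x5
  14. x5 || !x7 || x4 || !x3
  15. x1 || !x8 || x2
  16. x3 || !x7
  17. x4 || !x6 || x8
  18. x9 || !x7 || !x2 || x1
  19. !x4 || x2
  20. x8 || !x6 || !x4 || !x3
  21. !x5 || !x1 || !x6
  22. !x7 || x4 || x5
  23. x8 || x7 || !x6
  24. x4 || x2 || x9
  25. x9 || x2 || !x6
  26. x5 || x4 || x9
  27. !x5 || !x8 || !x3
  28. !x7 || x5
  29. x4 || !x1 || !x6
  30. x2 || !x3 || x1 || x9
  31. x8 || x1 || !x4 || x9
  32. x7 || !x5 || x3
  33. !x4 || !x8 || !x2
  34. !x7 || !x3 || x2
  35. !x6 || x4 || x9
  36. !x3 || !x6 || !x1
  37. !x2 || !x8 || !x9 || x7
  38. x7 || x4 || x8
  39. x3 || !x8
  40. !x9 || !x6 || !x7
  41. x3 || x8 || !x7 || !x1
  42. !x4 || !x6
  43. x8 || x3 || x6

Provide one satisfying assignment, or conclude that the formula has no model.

Case x6 = false:
(x9) alone gives x9 = true.
Case x2 = true:
(!x8) alone gives x8 = false.
(x3) alone gives x3 = true.
(x4) alone gives x4 = true.
Case x1 = false:
Case x5 = true:
Every clause is now satisfied; x7 is unconstrained.

x1=false; x2=true; x3=true; x4=true; x5=true; x6=false; x7=true; x8=false; x9=true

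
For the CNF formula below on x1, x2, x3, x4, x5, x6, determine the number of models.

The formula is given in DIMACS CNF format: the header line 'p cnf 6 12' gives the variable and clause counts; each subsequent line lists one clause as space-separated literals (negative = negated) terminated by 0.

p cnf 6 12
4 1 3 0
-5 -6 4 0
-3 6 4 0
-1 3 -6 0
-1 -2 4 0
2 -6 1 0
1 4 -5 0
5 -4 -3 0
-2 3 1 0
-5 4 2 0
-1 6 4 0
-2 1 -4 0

There are 2^6 = 64 truth assignments over (x1, x2, x3, x4, x5, x6).
Split on x3. With x3 = True, the clauses containing x3 are satisfied and ¬x3 drops from the rest; 7 of the 2^5 = 32 assignments to the other variables satisfy what remains.
With x3 = False, by the same count on the reduced clause set, 6 assignments work.
(One model: x1=F, x2=F, x3=F, x4=T, x5=F, x6=F.)
Total: 7 + 6 = 13.

13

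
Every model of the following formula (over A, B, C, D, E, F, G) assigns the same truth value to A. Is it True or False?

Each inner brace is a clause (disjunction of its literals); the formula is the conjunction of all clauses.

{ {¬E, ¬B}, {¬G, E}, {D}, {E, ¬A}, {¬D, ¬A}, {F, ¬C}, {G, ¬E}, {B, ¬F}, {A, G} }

False

Suppose A = True.
(D) alone gives D = True.
Now (¬D) is unsatisfied and unit — conflict.
So every satisfying assignment has A = False.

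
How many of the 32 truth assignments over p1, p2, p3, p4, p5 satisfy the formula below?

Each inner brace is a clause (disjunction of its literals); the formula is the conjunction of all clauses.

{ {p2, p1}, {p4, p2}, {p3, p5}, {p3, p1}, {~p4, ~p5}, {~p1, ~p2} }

4

There are 2^5 = 32 truth assignments over (p1, p2, p3, p4, p5).
Split on p2. With p2 = 1, the clauses containing p2 are satisfied and ~p2 drops from the rest; 3 of the 2^4 = 16 assignments to the other variables satisfy what remains.
With p2 = 0, by the same count on the reduced clause set, 1 assignment works.
(One model: p1=F, p2=T, p3=T, p4=F, p5=F.)
Total: 3 + 1 = 4.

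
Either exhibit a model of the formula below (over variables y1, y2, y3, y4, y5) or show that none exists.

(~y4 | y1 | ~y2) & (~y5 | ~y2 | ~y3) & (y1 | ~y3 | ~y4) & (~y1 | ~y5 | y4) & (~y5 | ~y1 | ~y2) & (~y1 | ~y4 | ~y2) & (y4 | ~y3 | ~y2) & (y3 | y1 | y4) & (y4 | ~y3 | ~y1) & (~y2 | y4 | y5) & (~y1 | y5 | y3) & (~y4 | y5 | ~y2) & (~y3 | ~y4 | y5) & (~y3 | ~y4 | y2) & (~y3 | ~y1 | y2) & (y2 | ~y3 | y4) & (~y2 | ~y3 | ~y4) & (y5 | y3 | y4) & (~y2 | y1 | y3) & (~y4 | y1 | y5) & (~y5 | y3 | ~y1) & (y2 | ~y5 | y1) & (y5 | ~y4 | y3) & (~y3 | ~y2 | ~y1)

Branch on y4: set y4 = 0.
Branch on y1: set y1 = 0.
(y3) alone gives y3 = 1.
(~y2) alone gives y2 = 0.
Now (y2) is unsatisfied and unit — conflict.
Undo y1 and try y1 = 1.
(~y5) alone gives y5 = 0.
(~y3) alone gives y3 = 0.
Now (y3) is unsatisfied and unit — conflict.
Either choice for y1 ends in contradiction.
Undo y4 and try y4 = 1.
Branch on y1: set y1 = 1.
(~y2) alone gives y2 = 0.
(~y3) alone gives y3 = 0.
(y5) alone gives y5 = 1.
Now (~y5) is unsatisfied and unit — conflict.
Undo y1 and try y1 = 0.
(~y2) alone gives y2 = 0.
(~y3) alone gives y3 = 0.
(y5) alone gives y5 = 1.
Now (~y5) is unsatisfied and unit — conflict.
Either choice for y1 ends in contradiction.
Either choice for y4 ends in contradiction.

UNSATISFIABLE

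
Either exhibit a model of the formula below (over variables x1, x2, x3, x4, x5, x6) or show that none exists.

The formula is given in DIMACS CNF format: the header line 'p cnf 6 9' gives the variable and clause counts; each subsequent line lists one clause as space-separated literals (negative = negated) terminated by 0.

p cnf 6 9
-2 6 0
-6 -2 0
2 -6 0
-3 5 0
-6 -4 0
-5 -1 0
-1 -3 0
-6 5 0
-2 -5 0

x1=True; x2=False; x3=False; x4=True; x5=False; x6=False

Suppose x2 = False.
The clause (¬x6) is unit, so x6 = False.
Suppose x3 = False.
Suppose x5 = False.
Every clause is now satisfied; x1, x4 are unconstrained.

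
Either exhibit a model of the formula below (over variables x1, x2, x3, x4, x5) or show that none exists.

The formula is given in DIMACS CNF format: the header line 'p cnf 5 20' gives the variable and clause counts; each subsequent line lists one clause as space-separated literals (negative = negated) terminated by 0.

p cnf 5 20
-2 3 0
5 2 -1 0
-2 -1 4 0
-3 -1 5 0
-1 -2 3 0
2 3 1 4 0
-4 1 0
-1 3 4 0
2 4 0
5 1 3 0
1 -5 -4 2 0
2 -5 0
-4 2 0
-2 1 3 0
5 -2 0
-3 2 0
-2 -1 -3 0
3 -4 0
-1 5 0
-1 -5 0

x1=False, x2=True, x3=True, x4=False, x5=True

Try x2 = True.
The clause (x3) is unit, so x3 = True.
The clause (x5) is unit, so x5 = True.
The clause (¬x1) is unit, so x1 = False.
The clause (¬x4) is unit, so x4 = False.
This assignment satisfies each clause.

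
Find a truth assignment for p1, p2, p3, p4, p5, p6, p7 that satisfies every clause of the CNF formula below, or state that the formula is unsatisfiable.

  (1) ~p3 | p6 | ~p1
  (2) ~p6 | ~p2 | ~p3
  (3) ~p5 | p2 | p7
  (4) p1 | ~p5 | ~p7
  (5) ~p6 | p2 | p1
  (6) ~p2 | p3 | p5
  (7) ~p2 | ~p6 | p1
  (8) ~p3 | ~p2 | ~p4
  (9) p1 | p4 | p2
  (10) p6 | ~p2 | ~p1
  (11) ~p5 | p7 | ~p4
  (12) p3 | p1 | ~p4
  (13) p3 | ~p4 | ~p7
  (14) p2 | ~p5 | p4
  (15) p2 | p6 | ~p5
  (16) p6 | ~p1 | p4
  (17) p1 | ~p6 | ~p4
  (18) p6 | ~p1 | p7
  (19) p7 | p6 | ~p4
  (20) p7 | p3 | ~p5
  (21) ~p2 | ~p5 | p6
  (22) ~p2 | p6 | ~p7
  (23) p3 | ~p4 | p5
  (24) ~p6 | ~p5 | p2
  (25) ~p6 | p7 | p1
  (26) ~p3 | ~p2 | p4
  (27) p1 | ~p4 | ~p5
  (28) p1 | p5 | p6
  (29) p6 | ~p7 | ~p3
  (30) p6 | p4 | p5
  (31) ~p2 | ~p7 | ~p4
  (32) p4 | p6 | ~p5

Branch on p3: set p3 = 1.
Branch on p6: set p6 = 1.
The clause (~p2) is unit, so p2 = 0.
The clause (p1) is unit, so p1 = 1.
The clause (~p5) is unit, so p5 = 0.
No clause remains; p4, p7 are free.

p1: 1,  p2: 0,  p3: 1,  p4: 1,  p5: 0,  p6: 1,  p7: 0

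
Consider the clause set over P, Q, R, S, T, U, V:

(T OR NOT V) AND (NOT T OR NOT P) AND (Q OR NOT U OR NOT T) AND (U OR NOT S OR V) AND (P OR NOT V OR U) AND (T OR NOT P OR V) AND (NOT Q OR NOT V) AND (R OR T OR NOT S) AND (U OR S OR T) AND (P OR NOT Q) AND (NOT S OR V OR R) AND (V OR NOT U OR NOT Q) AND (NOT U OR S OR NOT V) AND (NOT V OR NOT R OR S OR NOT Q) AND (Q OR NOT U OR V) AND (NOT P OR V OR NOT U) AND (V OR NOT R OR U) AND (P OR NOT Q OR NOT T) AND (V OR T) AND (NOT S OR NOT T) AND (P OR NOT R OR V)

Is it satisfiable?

Suppose T = true.
Unit clause (NOT P) forces P = false.
Unit clause (NOT Q) forces Q = false.
Unit clause (NOT U) forces U = false.
Unit clause (NOT V) forces V = false.
Unit clause (NOT S) forces S = false.
Unit clause (NOT R) forces R = false.
Every clause now holds.
A satisfying assignment: P=false,  Q=false,  R=false,  S=false,  T=true,  U=false,  V=false.

Yes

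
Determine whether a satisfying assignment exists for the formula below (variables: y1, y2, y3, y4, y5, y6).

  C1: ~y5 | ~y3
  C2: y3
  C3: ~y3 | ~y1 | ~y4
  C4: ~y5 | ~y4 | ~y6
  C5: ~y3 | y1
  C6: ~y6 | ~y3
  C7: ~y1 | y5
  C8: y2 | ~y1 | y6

No

Unit clause (y3) forces y3 = 1.
Unit clause (~y5) forces y5 = 0.
Unit clause (y1) forces y1 = 1.
That conflicts with the unit clause (~y1).
No assignment satisfies every clause.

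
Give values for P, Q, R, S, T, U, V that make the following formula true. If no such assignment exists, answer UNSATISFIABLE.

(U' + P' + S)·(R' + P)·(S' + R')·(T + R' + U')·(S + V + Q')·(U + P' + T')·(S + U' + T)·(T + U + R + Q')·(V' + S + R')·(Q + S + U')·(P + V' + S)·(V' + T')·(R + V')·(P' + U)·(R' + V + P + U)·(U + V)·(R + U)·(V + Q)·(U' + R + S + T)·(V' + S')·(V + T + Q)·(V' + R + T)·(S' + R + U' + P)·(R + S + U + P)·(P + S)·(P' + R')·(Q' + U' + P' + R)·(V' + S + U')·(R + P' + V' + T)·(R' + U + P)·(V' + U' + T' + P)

UNSATISFIABLE

Case R = 0:
(V') alone gives V = 0.
(U) alone gives U = 1.
(Q) alone gives Q = 1.
(S) alone gives S = 1.
(P) alone gives P = 1.
That conflicts with the unit clause (P').
That branch fails; take R = 1 instead.
(P) alone gives P = 1.
That conflicts with the unit clause (P').
Neither R = 1 nor R = 0 works.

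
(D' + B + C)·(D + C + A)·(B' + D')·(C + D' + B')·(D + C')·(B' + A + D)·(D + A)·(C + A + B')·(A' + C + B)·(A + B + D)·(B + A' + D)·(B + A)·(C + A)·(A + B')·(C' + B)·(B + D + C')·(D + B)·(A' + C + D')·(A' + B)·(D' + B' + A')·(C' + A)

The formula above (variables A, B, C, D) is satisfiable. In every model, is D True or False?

Suppose D = 1.
From the singleton clause (B'), B = 0.
From the singleton clause (C), C = 1.
That conflicts with the unit clause (C').
So every satisfying assignment has D = False.

False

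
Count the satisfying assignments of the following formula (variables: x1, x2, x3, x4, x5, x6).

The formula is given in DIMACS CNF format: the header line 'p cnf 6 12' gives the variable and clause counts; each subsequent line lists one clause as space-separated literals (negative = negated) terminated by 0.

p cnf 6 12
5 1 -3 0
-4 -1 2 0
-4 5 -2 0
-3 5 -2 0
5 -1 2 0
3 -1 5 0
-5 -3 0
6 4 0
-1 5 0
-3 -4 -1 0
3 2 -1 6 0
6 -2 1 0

13

There are 2^6 = 64 truth assignments over (x1, x2, x3, x4, x5, x6).
Split on x5. With x5 = True, the clauses containing x5 are satisfied and ¬x5 drops from the rest; 9 of the 2^5 = 32 assignments to the other variables satisfy what remains.
With x5 = False, by the same count on the reduced clause set, 4 assignments work.
(One model: x1=F, x2=F, x3=F, x4=F, x5=F, x6=T.)
Total: 9 + 4 = 13.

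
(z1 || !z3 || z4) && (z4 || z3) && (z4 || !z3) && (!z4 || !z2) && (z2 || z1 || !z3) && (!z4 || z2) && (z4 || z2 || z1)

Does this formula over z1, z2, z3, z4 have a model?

Case z4 = true:
The clause (!z2) is unit, so z2 = false.
Now (z2) is unsatisfied and unit — conflict.
Undo z4 and try z4 = false.
The clause (z3) is unit, so z3 = true.
Now (!z3) is unsatisfied and unit — conflict.
Both values of z4 lead to a conflict.
No assignment satisfies every clause.

Unsatisfiable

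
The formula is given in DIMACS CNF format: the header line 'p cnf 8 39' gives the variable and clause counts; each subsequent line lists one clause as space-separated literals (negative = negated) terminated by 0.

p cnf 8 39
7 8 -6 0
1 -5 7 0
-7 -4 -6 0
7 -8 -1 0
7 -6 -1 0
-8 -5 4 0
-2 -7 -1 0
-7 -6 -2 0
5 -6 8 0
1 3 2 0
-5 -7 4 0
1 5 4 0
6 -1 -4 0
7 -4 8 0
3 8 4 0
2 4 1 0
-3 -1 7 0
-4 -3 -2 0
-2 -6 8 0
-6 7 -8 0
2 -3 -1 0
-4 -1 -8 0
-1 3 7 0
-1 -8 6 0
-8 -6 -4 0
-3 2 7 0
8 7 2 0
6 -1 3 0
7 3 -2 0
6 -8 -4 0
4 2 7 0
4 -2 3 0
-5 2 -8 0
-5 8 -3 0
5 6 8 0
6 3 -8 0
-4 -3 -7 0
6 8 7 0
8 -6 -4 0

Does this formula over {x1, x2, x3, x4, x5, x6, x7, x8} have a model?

Branch on x7: set x7 = True.
Branch on x4: set x4 = False.
(¬x5) alone gives x5 = False.
(x1) alone gives x1 = True.
(¬x2) alone gives x2 = False.
(¬x3) alone gives x3 = False.
(x8) alone gives x8 = True.
(x6) alone gives x6 = True.
Every clause now holds.
A satisfying assignment: x1 ↦ True, x2 ↦ False, x3 ↦ False, x4 ↦ False, x5 ↦ False, x6 ↦ True, x7 ↦ True, x8 ↦ True.

Yes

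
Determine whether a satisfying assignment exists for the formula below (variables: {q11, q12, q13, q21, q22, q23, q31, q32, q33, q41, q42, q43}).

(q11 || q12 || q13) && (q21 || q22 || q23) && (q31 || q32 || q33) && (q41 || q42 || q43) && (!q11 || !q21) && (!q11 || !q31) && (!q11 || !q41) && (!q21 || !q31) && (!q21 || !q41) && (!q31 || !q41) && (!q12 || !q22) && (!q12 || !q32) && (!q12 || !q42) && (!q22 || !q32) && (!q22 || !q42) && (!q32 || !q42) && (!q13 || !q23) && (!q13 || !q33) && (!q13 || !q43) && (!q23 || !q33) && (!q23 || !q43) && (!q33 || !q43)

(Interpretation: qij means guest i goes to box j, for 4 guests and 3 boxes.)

No, unsatisfiable

Branch on q11: set q11 = false.
Branch on q12: set q12 = true.
(!q22) alone gives q22 = false.
(!q32) alone gives q32 = false.
(!q42) alone gives q42 = false.
Branch on q21: set q21 = true.
(!q31) alone gives q31 = false.
(q33) alone gives q33 = true.
(!q41) alone gives q41 = false.
(q43) alone gives q43 = true.
That conflicts with the unit clause (!q43).
Undo q21 and try q21 = false.
(q23) alone gives q23 = true.
(!q13) alone gives q13 = false.
(!q33) alone gives q33 = false.
(q31) alone gives q31 = true.
(!q41) alone gives q41 = false.
(q43) alone gives q43 = true.
That conflicts with the unit clause (!q43).
Either choice for q21 ends in contradiction.
Undo q12 and try q12 = false.
(q13) alone gives q13 = true.
(!q23) alone gives q23 = false.
(!q33) alone gives q33 = false.
(!q43) alone gives q43 = false.
Branch on q21: set q21 = true.
(!q31) alone gives q31 = false.
(q32) alone gives q32 = true.
(!q41) alone gives q41 = false.
(q42) alone gives q42 = true.
That conflicts with the unit clause (!q42).
Undo q21 and try q21 = false.
(q22) alone gives q22 = true.
(!q32) alone gives q32 = false.
(q31) alone gives q31 = true.
(!q41) alone gives q41 = false.
(q42) alone gives q42 = true.
That conflicts with the unit clause (!q42).
Either choice for q21 ends in contradiction.
Either choice for q12 ends in contradiction.
Undo q11 and try q11 = true.
(!q21) alone gives q21 = false.
(!q31) alone gives q31 = false.
(!q41) alone gives q41 = false.
Branch on q22: set q22 = true.
(!q12) alone gives q12 = false.
(!q32) alone gives q32 = false.
(q33) alone gives q33 = true.
(!q42) alone gives q42 = false.
(q43) alone gives q43 = true.
That conflicts with the unit clause (!q43).
Undo q22 and try q22 = false.
(q23) alone gives q23 = true.
(!q13) alone gives q13 = false.
(!q33) alone gives q33 = false.
(q32) alone gives q32 = true.
(!q12) alone gives q12 = false.
(!q42) alone gives q42 = false.
(q43) alone gives q43 = true.
That conflicts with the unit clause (!q43).
Either choice for q22 ends in contradiction.
Either choice for q11 ends in contradiction.
No assignment satisfies every clause.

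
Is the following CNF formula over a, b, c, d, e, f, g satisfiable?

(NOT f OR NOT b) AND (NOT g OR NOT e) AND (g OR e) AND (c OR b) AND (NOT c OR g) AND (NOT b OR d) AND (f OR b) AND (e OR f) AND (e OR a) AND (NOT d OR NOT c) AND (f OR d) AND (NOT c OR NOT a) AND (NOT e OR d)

Yes

Try f = false.
(b) alone gives b = true.
(d) alone gives d = true.
(e) alone gives e = true.
(NOT g) alone gives g = false.
(NOT c) alone gives c = false.
No clause remains; a is free.
A satisfying assignment: a: true,  b: true,  c: false,  d: true,  e: true,  f: false,  g: false.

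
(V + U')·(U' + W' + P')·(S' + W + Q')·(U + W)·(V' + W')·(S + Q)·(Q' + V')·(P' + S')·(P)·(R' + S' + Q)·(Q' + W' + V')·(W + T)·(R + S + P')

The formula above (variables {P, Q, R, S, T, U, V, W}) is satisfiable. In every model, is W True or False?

True

Suppose W = 0.
From the singleton clause (U), U = 1.
From the singleton clause (V), V = 1.
From the singleton clause (Q'), Q = 0.
From the singleton clause (S), S = 1.
From the singleton clause (P'), P = 0.
That conflicts with the unit clause (P).
So every satisfying assignment has W = True.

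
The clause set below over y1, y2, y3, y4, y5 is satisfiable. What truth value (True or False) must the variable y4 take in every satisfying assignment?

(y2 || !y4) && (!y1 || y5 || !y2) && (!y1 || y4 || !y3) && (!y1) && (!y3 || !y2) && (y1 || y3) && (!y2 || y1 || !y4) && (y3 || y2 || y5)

Suppose y4 = true.
From the singleton clause (y2), y2 = true.
From the singleton clause (!y1), y1 = false.
Now (y1) is unsatisfied and unit — conflict.
So every satisfying assignment has y4 = False.

False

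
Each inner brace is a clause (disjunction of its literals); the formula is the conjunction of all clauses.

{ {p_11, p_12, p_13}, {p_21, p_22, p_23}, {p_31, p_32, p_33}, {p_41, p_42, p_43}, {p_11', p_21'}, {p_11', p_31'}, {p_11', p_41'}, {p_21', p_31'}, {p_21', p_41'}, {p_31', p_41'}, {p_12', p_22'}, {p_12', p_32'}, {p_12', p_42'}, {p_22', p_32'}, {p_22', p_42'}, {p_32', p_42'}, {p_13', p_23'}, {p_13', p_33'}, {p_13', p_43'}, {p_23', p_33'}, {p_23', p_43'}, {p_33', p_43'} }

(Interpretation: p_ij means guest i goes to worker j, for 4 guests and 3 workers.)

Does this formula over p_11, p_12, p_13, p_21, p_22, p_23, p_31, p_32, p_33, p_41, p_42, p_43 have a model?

No, unsatisfiable

Try p_11 = 0.
Try p_12 = 1.
From the singleton clause (p_22'), p_22 = 0.
From the singleton clause (p_32'), p_32 = 0.
From the singleton clause (p_42'), p_42 = 0.
Try p_21 = 1.
From the singleton clause (p_31'), p_31 = 0.
From the singleton clause (p_33), p_33 = 1.
From the singleton clause (p_41'), p_41 = 0.
From the singleton clause (p_43), p_43 = 1.
That conflicts with the unit clause (p_43').
Backtrack on p_21: now try p_21 = 0.
From the singleton clause (p_23), p_23 = 1.
From the singleton clause (p_13'), p_13 = 0.
From the singleton clause (p_33'), p_33 = 0.
From the singleton clause (p_31), p_31 = 1.
From the singleton clause (p_41'), p_41 = 0.
From the singleton clause (p_43), p_43 = 1.
That conflicts with the unit clause (p_43').
Neither p_21 = 1 nor p_21 = 0 works.
Backtrack on p_12: now try p_12 = 0.
From the singleton clause (p_13), p_13 = 1.
From the singleton clause (p_23'), p_23 = 0.
From the singleton clause (p_33'), p_33 = 0.
From the singleton clause (p_43'), p_43 = 0.
Try p_21 = 1.
From the singleton clause (p_31'), p_31 = 0.
From the singleton clause (p_32), p_32 = 1.
From the singleton clause (p_41'), p_41 = 0.
From the singleton clause (p_42), p_42 = 1.
That conflicts with the unit clause (p_42').
Backtrack on p_21: now try p_21 = 0.
From the singleton clause (p_22), p_22 = 1.
From the singleton clause (p_32'), p_32 = 0.
From the singleton clause (p_31), p_31 = 1.
From the singleton clause (p_41'), p_41 = 0.
From the singleton clause (p_42), p_42 = 1.
That conflicts with the unit clause (p_42').
Neither p_21 = 1 nor p_21 = 0 works.
Neither p_12 = 1 nor p_12 = 0 works.
Backtrack on p_11: now try p_11 = 1.
From the singleton clause (p_21'), p_21 = 0.
From the singleton clause (p_31'), p_31 = 0.
From the singleton clause (p_41'), p_41 = 0.
Try p_22 = 1.
From the singleton clause (p_12'), p_12 = 0.
From the singleton clause (p_32'), p_32 = 0.
From the singleton clause (p_33), p_33 = 1.
From the singleton clause (p_42'), p_42 = 0.
From the singleton clause (p_43), p_43 = 1.
That conflicts with the unit clause (p_43').
Backtrack on p_22: now try p_22 = 0.
From the singleton clause (p_23), p_23 = 1.
From the singleton clause (p_13'), p_13 = 0.
From the singleton clause (p_33'), p_33 = 0.
From the singleton clause (p_32), p_32 = 1.
From the singleton clause (p_12'), p_12 = 0.
From the singleton clause (p_42'), p_42 = 0.
From the singleton clause (p_43), p_43 = 1.
That conflicts with the unit clause (p_43').
Neither p_22 = 1 nor p_22 = 0 works.
Neither p_11 = 1 nor p_11 = 0 works.
No assignment satisfies every clause.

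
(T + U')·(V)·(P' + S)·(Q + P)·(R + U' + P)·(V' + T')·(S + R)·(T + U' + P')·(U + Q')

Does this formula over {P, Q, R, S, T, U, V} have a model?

Unit clause (V) forces V = 1.
Unit clause (T') forces T = 0.
Unit clause (U') forces U = 0.
Unit clause (Q') forces Q = 0.
Unit clause (P) forces P = 1.
Unit clause (S) forces S = 1.
All clauses hold; R can take either value.
A satisfying assignment: P: 1, Q: 0, R: 1, S: 1, T: 0, U: 0, V: 1.

Yes, satisfiable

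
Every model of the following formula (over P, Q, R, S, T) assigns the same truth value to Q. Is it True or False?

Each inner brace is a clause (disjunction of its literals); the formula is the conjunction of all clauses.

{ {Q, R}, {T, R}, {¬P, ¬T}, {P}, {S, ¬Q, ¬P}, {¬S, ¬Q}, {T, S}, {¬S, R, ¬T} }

False

Suppose Q = True.
From the singleton clause (P), P = True.
From the singleton clause (¬T), T = False.
From the singleton clause (R), R = True.
From the singleton clause (S), S = True.
Now (¬S) is unsatisfied and unit — conflict.
So every satisfying assignment has Q = False.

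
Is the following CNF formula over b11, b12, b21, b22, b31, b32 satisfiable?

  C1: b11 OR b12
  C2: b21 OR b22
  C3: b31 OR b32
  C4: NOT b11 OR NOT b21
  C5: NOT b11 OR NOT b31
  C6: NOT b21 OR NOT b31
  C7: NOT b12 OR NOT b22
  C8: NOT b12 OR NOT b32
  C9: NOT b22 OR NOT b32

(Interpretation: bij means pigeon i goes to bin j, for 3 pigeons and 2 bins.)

Suppose b11 = true.
The clause (NOT b21) is unit, so b21 = false.
The clause (b22) is unit, so b22 = true.
The clause (NOT b31) is unit, so b31 = false.
The clause (b32) is unit, so b32 = true.
That conflicts with the unit clause (NOT b32).
Backtrack on b11: now try b11 = false.
The clause (b12) is unit, so b12 = true.
The clause (NOT b22) is unit, so b22 = false.
The clause (b21) is unit, so b21 = true.
The clause (NOT b31) is unit, so b31 = false.
The clause (b32) is unit, so b32 = true.
That conflicts with the unit clause (NOT b32).
Both values of b11 lead to a conflict.
No assignment satisfies every clause.

No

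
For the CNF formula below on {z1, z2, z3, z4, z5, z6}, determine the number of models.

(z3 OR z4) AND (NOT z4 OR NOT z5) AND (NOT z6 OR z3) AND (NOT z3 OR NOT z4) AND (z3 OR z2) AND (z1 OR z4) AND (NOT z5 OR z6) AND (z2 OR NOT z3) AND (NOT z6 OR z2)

There are 2^6 = 64 truth assignments over (z1, z2, z3, z4, z5, z6).
Split on z6. With z6 = true, the clauses containing z6 are satisfied and NOT z6 drops from the rest; 2 of the 2^5 = 32 assignments to the other variables satisfy what remains.
With z6 = false, by the same count on the reduced clause set, 3 assignments work.
Total: 2 + 3 = 5.

5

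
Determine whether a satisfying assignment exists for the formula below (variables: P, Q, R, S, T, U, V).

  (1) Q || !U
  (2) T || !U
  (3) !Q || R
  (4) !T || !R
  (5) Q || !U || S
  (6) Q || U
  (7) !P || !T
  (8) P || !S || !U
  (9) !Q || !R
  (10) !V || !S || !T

No, unsatisfiable

Try Q = true.
Unit clause (R) forces R = true.
But (!R) is also a unit clause — contradiction.
Backtrack on Q: now try Q = false.
Unit clause (!U) forces U = false.
But (U) is also a unit clause — contradiction.
Either choice for Q ends in contradiction.
No assignment satisfies every clause.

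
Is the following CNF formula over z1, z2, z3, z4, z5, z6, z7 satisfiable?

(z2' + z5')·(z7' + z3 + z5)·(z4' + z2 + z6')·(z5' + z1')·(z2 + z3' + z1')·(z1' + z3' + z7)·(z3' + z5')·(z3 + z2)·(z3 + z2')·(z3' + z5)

Try z2 = 0.
Unit clause (z3) forces z3 = 1.
Unit clause (z1') forces z1 = 0.
Unit clause (z5') forces z5 = 0.
Now (z5) is unsatisfied and unit — conflict.
That branch fails; take z2 = 1 instead.
Unit clause (z5') forces z5 = 0.
Unit clause (z3) forces z3 = 1.
Now (z3') is unsatisfied and unit — conflict.
Either choice for z2 ends in contradiction.
No assignment satisfies every clause.

No, unsatisfiable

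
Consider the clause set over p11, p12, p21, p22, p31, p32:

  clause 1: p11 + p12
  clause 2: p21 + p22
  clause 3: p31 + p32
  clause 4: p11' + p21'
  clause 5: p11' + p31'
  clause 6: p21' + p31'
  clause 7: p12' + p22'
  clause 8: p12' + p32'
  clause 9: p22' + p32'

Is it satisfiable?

Branch on p11: set p11 = 1.
Unit clause (p21') forces p21 = 0.
Unit clause (p22) forces p22 = 1.
Unit clause (p31') forces p31 = 0.
Unit clause (p32) forces p32 = 1.
But (p32') is also a unit clause — contradiction.
So p11 must be the other value — set p11 = 0.
Unit clause (p12) forces p12 = 1.
Unit clause (p22') forces p22 = 0.
Unit clause (p21) forces p21 = 1.
Unit clause (p31') forces p31 = 0.
Unit clause (p32) forces p32 = 1.
But (p32') is also a unit clause — contradiction.
Both values of p11 lead to a conflict.
No assignment satisfies every clause.

No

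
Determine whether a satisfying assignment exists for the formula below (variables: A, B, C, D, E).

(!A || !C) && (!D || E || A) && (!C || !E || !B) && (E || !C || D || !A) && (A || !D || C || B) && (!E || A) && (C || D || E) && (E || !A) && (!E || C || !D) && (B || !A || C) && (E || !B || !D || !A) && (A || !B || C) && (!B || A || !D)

Try A = false.
The clause (!E) is unit, so E = false.
The clause (!D) is unit, so D = false.
The clause (C) is unit, so C = true.
No clause remains; B is free.
A satisfying assignment: A ↦ false, B ↦ false, C ↦ true, D ↦ false, E ↦ false.

Satisfiable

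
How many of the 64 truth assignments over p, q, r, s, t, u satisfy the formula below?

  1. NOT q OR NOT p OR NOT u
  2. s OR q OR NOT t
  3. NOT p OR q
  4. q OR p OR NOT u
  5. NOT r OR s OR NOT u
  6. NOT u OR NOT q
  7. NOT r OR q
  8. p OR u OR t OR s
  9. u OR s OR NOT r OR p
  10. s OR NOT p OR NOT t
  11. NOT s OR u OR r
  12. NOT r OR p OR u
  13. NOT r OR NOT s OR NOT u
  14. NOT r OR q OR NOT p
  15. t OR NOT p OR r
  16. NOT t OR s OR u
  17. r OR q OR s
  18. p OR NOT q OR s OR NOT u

There are 2^6 = 64 truth assignments over (p, q, r, s, t, u).
Split on t. With t = true, the clauses containing t are satisfied and NOT t drops from the rest; 1 of the 2^5 = 32 assignments to the other variables satisfy what remains.
With t = false, by the same count on the reduced clause set, 2 assignments work.
(One model: p=T, q=T, r=T, s=F, t=F, u=F.)
Total: 1 + 2 = 3.

3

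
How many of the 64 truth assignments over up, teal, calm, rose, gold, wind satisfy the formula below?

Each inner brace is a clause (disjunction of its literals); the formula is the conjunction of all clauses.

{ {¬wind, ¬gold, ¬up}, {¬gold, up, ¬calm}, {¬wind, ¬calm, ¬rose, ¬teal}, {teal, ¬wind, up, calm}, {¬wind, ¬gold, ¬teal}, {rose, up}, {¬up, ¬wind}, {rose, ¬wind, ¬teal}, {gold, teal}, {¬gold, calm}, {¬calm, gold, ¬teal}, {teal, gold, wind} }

8

There are 2^6 = 64 truth assignments over (up, teal, calm, rose, gold, wind).
Split on up. With up = True, the clauses containing up are satisfied and ¬up drops from the rest; 6 of the 2^5 = 32 assignments to the other variables satisfy what remains.
With up = False, by the same count on the reduced clause set, 2 assignments work.
(One model: up=F, teal=T, calm=F, rose=T, gold=F, wind=F.)
Total: 6 + 2 = 8.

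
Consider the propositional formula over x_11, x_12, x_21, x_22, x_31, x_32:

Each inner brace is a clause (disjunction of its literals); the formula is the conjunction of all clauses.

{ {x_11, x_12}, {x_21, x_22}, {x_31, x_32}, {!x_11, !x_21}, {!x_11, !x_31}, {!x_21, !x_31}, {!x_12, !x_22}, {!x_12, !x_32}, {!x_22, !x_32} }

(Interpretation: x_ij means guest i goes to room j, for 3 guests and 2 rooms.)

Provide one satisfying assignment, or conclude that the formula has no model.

UNSATISFIABLE

Case x_11 = true:
(!x_21) alone gives x_21 = false.
(x_22) alone gives x_22 = true.
(!x_31) alone gives x_31 = false.
(x_32) alone gives x_32 = true.
Now (!x_32) is unsatisfied and unit — conflict.
Undo x_11 and try x_11 = false.
(x_12) alone gives x_12 = true.
(!x_22) alone gives x_22 = false.
(x_21) alone gives x_21 = true.
(!x_31) alone gives x_31 = false.
(x_32) alone gives x_32 = true.
Now (!x_32) is unsatisfied and unit — conflict.
Neither x_11 = true nor x_11 = false works.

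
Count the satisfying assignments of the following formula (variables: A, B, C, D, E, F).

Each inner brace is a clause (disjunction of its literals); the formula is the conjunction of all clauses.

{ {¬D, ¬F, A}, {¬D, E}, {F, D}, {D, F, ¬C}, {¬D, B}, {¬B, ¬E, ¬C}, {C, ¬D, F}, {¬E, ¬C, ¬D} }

There are 2^6 = 64 truth assignments over (A, B, C, D, E, F).
Split on E. With E = True, the clauses containing E are satisfied and ¬E drops from the rest; 7 of the 2^5 = 32 assignments to the other variables satisfy what remains.
With E = False, by the same count on the reduced clause set, 8 assignments work.
(One model: A=F, B=F, C=F, D=F, E=F, F=T.)
Total: 7 + 8 = 15.

15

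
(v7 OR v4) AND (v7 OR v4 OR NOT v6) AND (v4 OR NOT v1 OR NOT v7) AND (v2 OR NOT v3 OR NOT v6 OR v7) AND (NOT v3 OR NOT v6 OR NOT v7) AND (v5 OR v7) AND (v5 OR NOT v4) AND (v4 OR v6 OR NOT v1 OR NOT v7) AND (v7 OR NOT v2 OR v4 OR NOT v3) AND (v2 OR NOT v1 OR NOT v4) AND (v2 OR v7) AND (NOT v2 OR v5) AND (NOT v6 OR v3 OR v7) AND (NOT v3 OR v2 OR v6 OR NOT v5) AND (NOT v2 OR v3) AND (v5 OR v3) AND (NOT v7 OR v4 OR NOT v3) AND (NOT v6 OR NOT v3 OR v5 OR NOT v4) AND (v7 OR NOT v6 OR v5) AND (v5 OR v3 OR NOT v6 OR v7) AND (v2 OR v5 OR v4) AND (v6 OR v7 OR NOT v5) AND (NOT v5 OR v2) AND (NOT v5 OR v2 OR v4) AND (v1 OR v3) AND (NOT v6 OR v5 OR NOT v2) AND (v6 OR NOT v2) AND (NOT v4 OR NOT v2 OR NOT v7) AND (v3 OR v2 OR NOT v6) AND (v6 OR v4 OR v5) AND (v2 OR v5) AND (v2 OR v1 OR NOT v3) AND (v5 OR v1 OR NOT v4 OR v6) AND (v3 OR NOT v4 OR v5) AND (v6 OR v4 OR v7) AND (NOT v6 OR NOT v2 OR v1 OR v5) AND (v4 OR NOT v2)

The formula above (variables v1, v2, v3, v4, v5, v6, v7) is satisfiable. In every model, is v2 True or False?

Suppose v2 = false.
(v7) alone gives v7 = true.
(NOT v5) alone gives v5 = false.
That conflicts with the unit clause (v5).
So every satisfying assignment has v2 = True.

True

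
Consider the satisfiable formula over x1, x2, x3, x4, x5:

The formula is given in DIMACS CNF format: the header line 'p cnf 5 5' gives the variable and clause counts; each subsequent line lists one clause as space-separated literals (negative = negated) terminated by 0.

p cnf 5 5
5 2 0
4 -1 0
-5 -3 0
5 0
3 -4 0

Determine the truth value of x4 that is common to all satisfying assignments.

Suppose x4 = True.
From the singleton clause (x5), x5 = True.
From the singleton clause (¬x3), x3 = False.
Now (x3) is unsatisfied and unit — conflict.
So every satisfying assignment has x4 = False.

False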